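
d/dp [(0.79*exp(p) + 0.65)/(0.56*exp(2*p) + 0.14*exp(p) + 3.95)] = (-0.4424*exp(2*p) - 0.728*exp(p) + 3.0295)*exp(p)/(0.3136*exp(4*p) + 0.1568*exp(3*p) + 4.4436*exp(2*p) + 1.106*exp(p) + 15.6025)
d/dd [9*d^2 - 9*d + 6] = 18*d - 9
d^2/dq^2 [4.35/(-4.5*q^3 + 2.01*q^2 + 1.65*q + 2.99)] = ((117.45*q - 17.487)*(-4.5*q^3 + 2.01*q^2 + 1.65*q + 2.99) + 4.35*(-27.0*q^2 + 8.04*q + 3.3)*(-13.5*q^2 + 4.02*q + 1.65))/(-4.5*q^3 + 2.01*q^2 + 1.65*q + 2.99)^3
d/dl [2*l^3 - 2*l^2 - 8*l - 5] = 6*l^2 - 4*l - 8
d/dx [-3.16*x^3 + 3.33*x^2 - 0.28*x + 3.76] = -9.48*x^2 + 6.66*x - 0.28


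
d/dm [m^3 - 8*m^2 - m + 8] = 3*m^2 - 16*m - 1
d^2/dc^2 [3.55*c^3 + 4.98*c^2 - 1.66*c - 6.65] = 21.3*c + 9.96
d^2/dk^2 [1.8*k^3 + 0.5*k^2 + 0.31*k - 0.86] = 10.8*k + 1.0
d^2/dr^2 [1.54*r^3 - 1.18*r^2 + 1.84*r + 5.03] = 9.24*r - 2.36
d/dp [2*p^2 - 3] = 4*p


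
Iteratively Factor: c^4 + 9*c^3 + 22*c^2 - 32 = (c - 1)*(c^3 + 10*c^2 + 32*c + 32) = (c - 1)*(c + 4)*(c^2 + 6*c + 8) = (c - 1)*(c + 4)^2*(c + 2)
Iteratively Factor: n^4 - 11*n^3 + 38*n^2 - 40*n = (n - 5)*(n^3 - 6*n^2 + 8*n) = (n - 5)*(n - 4)*(n^2 - 2*n) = (n - 5)*(n - 4)*(n - 2)*(n)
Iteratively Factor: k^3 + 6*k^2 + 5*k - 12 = (k + 4)*(k^2 + 2*k - 3) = (k - 1)*(k + 4)*(k + 3)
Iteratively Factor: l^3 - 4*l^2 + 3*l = (l - 1)*(l^2 - 3*l) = (l - 3)*(l - 1)*(l)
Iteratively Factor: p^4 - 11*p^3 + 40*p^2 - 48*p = (p - 4)*(p^3 - 7*p^2 + 12*p) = (p - 4)^2*(p^2 - 3*p) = (p - 4)^2*(p - 3)*(p)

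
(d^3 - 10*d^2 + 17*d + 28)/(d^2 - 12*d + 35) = (d^2 - 3*d - 4)/(d - 5)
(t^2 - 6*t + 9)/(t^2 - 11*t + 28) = (t^2 - 6*t + 9)/(t^2 - 11*t + 28)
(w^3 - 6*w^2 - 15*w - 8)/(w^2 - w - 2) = (w^2 - 7*w - 8)/(w - 2)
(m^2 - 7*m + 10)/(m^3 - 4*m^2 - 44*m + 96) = (m - 5)/(m^2 - 2*m - 48)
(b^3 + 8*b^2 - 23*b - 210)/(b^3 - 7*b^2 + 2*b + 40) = (b^2 + 13*b + 42)/(b^2 - 2*b - 8)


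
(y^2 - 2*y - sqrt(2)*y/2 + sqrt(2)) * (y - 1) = y^3 - 3*y^2 - sqrt(2)*y^2/2 + 2*y + 3*sqrt(2)*y/2 - sqrt(2)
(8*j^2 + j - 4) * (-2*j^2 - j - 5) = -16*j^4 - 10*j^3 - 33*j^2 - j + 20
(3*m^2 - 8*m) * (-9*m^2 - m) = -27*m^4 + 69*m^3 + 8*m^2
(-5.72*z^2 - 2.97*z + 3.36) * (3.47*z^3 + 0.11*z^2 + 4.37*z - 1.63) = -19.8484*z^5 - 10.9351*z^4 - 13.6639*z^3 - 3.2857*z^2 + 19.5243*z - 5.4768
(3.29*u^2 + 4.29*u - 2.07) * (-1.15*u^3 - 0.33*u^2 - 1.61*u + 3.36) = -3.7835*u^5 - 6.0192*u^4 - 4.3321*u^3 + 4.8306*u^2 + 17.7471*u - 6.9552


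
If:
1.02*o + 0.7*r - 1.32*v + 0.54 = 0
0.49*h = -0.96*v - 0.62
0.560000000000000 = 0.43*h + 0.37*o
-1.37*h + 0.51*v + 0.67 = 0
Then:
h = 0.21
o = 1.27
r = -4.04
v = -0.75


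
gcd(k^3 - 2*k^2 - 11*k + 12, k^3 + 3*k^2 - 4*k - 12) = k + 3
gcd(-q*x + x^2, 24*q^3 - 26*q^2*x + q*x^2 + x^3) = -q + x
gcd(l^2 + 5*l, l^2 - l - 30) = l + 5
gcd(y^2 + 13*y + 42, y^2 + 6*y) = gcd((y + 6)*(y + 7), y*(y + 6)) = y + 6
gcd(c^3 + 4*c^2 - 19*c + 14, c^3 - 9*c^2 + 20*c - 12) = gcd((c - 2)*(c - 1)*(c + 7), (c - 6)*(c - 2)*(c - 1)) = c^2 - 3*c + 2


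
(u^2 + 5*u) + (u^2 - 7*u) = 2*u^2 - 2*u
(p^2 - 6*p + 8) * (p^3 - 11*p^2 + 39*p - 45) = p^5 - 17*p^4 + 113*p^3 - 367*p^2 + 582*p - 360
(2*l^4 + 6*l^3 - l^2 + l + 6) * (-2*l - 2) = -4*l^5 - 16*l^4 - 10*l^3 - 14*l - 12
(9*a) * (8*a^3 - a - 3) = 72*a^4 - 9*a^2 - 27*a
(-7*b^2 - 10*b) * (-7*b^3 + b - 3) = 49*b^5 + 70*b^4 - 7*b^3 + 11*b^2 + 30*b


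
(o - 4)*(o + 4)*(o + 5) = o^3 + 5*o^2 - 16*o - 80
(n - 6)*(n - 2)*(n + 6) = n^3 - 2*n^2 - 36*n + 72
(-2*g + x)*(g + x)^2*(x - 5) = -2*g^3*x + 10*g^3 - 3*g^2*x^2 + 15*g^2*x + x^4 - 5*x^3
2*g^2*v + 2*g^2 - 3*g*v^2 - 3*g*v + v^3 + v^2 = (-2*g + v)*(-g + v)*(v + 1)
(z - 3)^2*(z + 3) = z^3 - 3*z^2 - 9*z + 27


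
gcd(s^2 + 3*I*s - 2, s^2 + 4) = s + 2*I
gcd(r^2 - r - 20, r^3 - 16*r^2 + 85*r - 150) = r - 5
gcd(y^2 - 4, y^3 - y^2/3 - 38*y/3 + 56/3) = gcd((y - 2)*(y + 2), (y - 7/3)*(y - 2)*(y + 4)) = y - 2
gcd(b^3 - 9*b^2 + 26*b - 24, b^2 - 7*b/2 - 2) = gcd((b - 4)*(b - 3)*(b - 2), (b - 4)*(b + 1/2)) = b - 4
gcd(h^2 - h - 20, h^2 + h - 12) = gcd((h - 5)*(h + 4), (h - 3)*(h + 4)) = h + 4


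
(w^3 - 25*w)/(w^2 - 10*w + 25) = w*(w + 5)/(w - 5)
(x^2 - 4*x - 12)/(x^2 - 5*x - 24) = (-x^2 + 4*x + 12)/(-x^2 + 5*x + 24)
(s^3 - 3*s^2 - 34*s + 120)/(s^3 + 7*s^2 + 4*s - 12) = (s^2 - 9*s + 20)/(s^2 + s - 2)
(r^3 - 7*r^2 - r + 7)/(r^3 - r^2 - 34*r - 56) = (r^2 - 1)/(r^2 + 6*r + 8)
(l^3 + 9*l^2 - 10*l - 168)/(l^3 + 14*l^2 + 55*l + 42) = (l - 4)/(l + 1)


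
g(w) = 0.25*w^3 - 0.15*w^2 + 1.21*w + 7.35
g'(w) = 0.75*w^2 - 0.3*w + 1.21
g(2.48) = 13.24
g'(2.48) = 5.08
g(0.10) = 7.47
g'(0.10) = 1.19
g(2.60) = 13.88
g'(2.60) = 5.50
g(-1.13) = 5.43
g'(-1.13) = 2.51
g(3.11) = 17.18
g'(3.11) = 7.53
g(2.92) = 15.83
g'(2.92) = 6.73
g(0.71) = 8.22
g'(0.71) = 1.38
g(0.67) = 8.17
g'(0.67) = 1.35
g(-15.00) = -888.30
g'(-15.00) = 174.46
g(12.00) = 432.27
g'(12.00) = 105.61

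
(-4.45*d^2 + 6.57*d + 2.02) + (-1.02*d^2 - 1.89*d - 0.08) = -5.47*d^2 + 4.68*d + 1.94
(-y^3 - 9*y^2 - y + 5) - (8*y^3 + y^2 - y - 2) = -9*y^3 - 10*y^2 + 7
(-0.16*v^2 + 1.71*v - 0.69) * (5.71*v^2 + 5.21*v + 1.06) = -0.9136*v^4 + 8.9305*v^3 + 4.7996*v^2 - 1.7823*v - 0.7314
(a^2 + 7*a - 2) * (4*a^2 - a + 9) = 4*a^4 + 27*a^3 - 6*a^2 + 65*a - 18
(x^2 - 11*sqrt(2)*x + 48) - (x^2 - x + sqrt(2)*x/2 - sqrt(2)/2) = -23*sqrt(2)*x/2 + x + sqrt(2)/2 + 48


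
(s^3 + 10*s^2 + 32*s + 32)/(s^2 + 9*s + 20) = (s^2 + 6*s + 8)/(s + 5)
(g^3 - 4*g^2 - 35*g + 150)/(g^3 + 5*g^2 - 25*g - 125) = (g^2 + g - 30)/(g^2 + 10*g + 25)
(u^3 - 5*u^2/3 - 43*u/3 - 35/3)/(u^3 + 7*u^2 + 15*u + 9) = (3*u^2 - 8*u - 35)/(3*(u^2 + 6*u + 9))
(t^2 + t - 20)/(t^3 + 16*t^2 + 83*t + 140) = (t - 4)/(t^2 + 11*t + 28)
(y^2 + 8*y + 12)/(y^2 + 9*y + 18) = (y + 2)/(y + 3)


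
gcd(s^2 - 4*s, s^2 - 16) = s - 4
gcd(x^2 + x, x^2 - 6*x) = x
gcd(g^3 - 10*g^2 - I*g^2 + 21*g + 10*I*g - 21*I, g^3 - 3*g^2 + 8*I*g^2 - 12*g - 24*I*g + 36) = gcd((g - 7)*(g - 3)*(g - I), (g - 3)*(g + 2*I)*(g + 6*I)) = g - 3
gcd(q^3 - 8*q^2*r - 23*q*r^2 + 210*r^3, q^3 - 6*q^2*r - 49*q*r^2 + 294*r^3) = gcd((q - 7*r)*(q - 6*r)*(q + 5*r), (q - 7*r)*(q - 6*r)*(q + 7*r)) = q^2 - 13*q*r + 42*r^2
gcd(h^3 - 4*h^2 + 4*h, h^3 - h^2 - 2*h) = h^2 - 2*h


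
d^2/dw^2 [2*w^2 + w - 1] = 4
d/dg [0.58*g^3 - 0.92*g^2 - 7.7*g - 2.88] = 1.74*g^2 - 1.84*g - 7.7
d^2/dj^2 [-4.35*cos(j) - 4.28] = 4.35*cos(j)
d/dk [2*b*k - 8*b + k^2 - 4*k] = 2*b + 2*k - 4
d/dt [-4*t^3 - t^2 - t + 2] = -12*t^2 - 2*t - 1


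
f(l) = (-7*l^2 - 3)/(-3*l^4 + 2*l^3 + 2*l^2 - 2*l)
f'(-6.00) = 0.02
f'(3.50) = -0.18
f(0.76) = 14.44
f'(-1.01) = 87.60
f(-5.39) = 0.07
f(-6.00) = 0.06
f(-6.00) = 0.06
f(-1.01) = 9.04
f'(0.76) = -0.75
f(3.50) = 0.26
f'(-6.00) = 0.02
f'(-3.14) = 0.15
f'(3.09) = -0.28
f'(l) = -14*l/(-3*l^4 + 2*l^3 + 2*l^2 - 2*l) + (-7*l^2 - 3)*(12*l^3 - 6*l^2 - 4*l + 2)/(-3*l^4 + 2*l^3 + 2*l^2 - 2*l)^2 = 2*(-21*l^5 + 7*l^4 - 18*l^3 + 16*l^2 + 6*l - 3)/(l^2*(9*l^6 - 12*l^5 - 8*l^4 + 20*l^3 - 4*l^2 - 8*l + 4))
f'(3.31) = -0.21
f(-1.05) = 6.47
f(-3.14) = 0.22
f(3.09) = 0.35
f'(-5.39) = 0.03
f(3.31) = 0.29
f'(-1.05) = 46.99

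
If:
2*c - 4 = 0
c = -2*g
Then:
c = 2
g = -1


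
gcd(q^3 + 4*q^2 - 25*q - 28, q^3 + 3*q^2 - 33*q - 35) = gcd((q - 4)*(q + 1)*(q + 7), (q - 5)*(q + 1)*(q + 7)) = q^2 + 8*q + 7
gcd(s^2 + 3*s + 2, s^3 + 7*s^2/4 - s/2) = s + 2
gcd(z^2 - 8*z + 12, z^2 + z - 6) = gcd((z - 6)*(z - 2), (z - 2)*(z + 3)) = z - 2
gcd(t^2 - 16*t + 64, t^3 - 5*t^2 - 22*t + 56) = 1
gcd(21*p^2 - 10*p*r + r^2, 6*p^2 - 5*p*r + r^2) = 3*p - r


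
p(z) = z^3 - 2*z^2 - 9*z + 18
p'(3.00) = 6.00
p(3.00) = 0.00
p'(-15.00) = 726.00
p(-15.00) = -3672.00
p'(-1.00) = -2.00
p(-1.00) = 24.00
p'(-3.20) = 34.52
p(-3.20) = -6.45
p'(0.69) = -10.33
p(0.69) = 11.17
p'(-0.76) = -4.23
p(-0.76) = 23.25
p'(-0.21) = -8.03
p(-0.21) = 19.79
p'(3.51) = 13.92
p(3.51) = 5.01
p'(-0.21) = -8.03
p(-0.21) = 19.79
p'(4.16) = 26.28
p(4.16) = 17.94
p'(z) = 3*z^2 - 4*z - 9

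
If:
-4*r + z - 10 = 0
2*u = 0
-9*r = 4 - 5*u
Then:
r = -4/9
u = 0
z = 74/9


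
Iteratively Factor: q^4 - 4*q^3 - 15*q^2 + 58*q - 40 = (q - 2)*(q^3 - 2*q^2 - 19*q + 20) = (q - 2)*(q + 4)*(q^2 - 6*q + 5) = (q - 5)*(q - 2)*(q + 4)*(q - 1)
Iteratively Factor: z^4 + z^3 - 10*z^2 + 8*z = (z - 2)*(z^3 + 3*z^2 - 4*z) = (z - 2)*(z + 4)*(z^2 - z) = (z - 2)*(z - 1)*(z + 4)*(z)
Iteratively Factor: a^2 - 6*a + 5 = (a - 1)*(a - 5)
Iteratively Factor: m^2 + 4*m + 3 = (m + 3)*(m + 1)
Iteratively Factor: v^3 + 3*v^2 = (v + 3)*(v^2) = v*(v + 3)*(v)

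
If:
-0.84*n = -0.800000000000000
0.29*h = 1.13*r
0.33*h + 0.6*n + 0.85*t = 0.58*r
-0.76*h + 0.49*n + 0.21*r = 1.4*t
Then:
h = 3.45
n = 0.95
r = 0.89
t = -1.41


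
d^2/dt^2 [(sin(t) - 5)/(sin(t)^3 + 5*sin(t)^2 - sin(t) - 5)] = (-4*(1 - cos(2*t))^2*sin(t) + 35*(1 - cos(2*t))^2 + 344*sin(t) - 248*sin(3*t) - 830*cos(2*t) - 5*cos(4*t)/2 + 3825/2)/((sin(t) + 5)^3*(cos(2*t) + 1)^2)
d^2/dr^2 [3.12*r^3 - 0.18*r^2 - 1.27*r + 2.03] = 18.72*r - 0.36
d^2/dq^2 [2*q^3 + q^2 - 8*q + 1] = 12*q + 2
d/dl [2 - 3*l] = -3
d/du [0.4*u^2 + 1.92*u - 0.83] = 0.8*u + 1.92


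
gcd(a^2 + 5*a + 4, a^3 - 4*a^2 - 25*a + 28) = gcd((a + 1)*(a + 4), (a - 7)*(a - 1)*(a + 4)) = a + 4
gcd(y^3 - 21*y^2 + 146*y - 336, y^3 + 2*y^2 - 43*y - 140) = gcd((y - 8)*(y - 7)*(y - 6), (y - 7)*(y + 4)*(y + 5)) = y - 7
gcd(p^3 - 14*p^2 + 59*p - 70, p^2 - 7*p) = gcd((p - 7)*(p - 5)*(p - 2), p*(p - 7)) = p - 7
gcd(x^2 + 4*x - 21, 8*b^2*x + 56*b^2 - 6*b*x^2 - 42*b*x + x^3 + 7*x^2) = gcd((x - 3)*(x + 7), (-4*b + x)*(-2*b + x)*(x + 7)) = x + 7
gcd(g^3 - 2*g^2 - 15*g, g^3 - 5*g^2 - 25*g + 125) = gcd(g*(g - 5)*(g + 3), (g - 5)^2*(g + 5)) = g - 5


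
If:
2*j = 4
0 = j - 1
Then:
No Solution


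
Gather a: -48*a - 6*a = -54*a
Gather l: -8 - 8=-16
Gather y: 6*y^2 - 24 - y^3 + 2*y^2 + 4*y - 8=-y^3 + 8*y^2 + 4*y - 32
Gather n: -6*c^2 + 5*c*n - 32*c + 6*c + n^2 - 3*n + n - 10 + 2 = -6*c^2 - 26*c + n^2 + n*(5*c - 2) - 8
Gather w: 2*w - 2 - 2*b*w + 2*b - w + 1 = 2*b + w*(1 - 2*b) - 1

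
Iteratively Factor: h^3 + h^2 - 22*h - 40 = (h - 5)*(h^2 + 6*h + 8) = (h - 5)*(h + 2)*(h + 4)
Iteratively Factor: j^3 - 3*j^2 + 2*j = (j - 1)*(j^2 - 2*j) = (j - 2)*(j - 1)*(j)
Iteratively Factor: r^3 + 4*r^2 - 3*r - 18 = (r + 3)*(r^2 + r - 6) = (r - 2)*(r + 3)*(r + 3)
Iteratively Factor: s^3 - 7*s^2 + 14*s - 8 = (s - 2)*(s^2 - 5*s + 4) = (s - 2)*(s - 1)*(s - 4)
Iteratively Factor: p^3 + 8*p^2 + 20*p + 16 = (p + 2)*(p^2 + 6*p + 8) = (p + 2)^2*(p + 4)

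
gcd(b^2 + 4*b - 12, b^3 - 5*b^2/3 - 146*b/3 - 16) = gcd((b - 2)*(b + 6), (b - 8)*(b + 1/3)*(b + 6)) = b + 6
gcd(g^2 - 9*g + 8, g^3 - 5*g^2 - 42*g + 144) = g - 8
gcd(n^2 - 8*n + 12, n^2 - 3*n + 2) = n - 2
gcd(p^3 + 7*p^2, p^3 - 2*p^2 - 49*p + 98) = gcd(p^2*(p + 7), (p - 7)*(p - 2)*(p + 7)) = p + 7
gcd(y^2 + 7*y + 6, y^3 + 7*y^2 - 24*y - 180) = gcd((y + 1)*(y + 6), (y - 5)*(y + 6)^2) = y + 6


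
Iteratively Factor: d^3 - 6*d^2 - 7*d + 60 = (d - 5)*(d^2 - d - 12) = (d - 5)*(d + 3)*(d - 4)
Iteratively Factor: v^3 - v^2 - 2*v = (v + 1)*(v^2 - 2*v) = v*(v + 1)*(v - 2)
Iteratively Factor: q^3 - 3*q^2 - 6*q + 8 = (q - 1)*(q^2 - 2*q - 8) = (q - 1)*(q + 2)*(q - 4)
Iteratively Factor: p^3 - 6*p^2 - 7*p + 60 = (p + 3)*(p^2 - 9*p + 20) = (p - 4)*(p + 3)*(p - 5)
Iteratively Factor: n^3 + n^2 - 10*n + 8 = (n + 4)*(n^2 - 3*n + 2) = (n - 1)*(n + 4)*(n - 2)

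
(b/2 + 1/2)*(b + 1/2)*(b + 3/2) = b^3/2 + 3*b^2/2 + 11*b/8 + 3/8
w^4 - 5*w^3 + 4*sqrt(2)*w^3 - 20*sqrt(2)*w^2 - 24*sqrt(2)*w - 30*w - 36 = (w - 6)*(w + 1)*(w + sqrt(2))*(w + 3*sqrt(2))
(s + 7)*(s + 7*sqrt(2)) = s^2 + 7*s + 7*sqrt(2)*s + 49*sqrt(2)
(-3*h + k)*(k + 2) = -3*h*k - 6*h + k^2 + 2*k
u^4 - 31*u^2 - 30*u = u*(u - 6)*(u + 1)*(u + 5)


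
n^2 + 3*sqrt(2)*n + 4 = (n + sqrt(2))*(n + 2*sqrt(2))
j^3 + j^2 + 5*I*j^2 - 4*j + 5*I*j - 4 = (j + 1)*(j + I)*(j + 4*I)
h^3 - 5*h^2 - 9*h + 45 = (h - 5)*(h - 3)*(h + 3)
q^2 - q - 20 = (q - 5)*(q + 4)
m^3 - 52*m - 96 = (m - 8)*(m + 2)*(m + 6)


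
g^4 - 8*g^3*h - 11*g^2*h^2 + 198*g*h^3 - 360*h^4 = (g - 6*h)*(g - 4*h)*(g - 3*h)*(g + 5*h)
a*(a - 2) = a^2 - 2*a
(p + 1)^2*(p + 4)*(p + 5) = p^4 + 11*p^3 + 39*p^2 + 49*p + 20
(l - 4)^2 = l^2 - 8*l + 16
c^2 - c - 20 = (c - 5)*(c + 4)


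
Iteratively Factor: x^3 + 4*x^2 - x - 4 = (x - 1)*(x^2 + 5*x + 4) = (x - 1)*(x + 4)*(x + 1)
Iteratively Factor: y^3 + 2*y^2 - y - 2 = (y - 1)*(y^2 + 3*y + 2) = (y - 1)*(y + 1)*(y + 2)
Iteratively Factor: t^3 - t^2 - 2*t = (t - 2)*(t^2 + t) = (t - 2)*(t + 1)*(t)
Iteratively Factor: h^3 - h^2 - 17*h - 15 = (h - 5)*(h^2 + 4*h + 3) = (h - 5)*(h + 1)*(h + 3)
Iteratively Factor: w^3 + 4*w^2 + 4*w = (w)*(w^2 + 4*w + 4) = w*(w + 2)*(w + 2)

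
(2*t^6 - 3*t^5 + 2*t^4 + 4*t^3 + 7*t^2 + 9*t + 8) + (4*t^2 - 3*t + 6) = 2*t^6 - 3*t^5 + 2*t^4 + 4*t^3 + 11*t^2 + 6*t + 14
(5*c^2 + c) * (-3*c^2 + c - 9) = -15*c^4 + 2*c^3 - 44*c^2 - 9*c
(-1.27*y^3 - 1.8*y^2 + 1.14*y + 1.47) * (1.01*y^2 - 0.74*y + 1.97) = -1.2827*y^5 - 0.8782*y^4 - 0.0185*y^3 - 2.9049*y^2 + 1.158*y + 2.8959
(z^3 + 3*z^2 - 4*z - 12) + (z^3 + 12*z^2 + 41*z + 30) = 2*z^3 + 15*z^2 + 37*z + 18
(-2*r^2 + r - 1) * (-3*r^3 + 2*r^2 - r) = 6*r^5 - 7*r^4 + 7*r^3 - 3*r^2 + r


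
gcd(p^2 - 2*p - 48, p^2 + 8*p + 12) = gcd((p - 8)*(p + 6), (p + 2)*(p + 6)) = p + 6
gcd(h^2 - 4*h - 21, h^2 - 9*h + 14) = h - 7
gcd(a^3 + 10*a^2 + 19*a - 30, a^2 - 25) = a + 5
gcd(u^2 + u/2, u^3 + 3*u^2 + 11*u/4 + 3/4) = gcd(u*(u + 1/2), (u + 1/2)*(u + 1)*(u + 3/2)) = u + 1/2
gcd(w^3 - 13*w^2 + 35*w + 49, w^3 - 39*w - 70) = w - 7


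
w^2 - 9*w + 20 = (w - 5)*(w - 4)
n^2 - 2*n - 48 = (n - 8)*(n + 6)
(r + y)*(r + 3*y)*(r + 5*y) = r^3 + 9*r^2*y + 23*r*y^2 + 15*y^3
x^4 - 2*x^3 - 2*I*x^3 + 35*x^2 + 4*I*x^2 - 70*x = x*(x - 2)*(x - 7*I)*(x + 5*I)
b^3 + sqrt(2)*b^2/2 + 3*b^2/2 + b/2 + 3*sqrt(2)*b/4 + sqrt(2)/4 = (b + 1/2)*(b + 1)*(b + sqrt(2)/2)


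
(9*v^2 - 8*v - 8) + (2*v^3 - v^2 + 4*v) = 2*v^3 + 8*v^2 - 4*v - 8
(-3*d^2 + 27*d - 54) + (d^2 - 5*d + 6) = -2*d^2 + 22*d - 48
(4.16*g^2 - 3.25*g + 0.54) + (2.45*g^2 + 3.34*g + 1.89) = 6.61*g^2 + 0.0899999999999999*g + 2.43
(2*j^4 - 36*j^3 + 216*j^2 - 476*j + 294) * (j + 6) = 2*j^5 - 24*j^4 + 820*j^2 - 2562*j + 1764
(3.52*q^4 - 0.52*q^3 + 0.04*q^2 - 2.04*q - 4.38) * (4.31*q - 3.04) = 15.1712*q^5 - 12.942*q^4 + 1.7532*q^3 - 8.914*q^2 - 12.6762*q + 13.3152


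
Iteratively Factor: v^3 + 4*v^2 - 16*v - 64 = (v - 4)*(v^2 + 8*v + 16) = (v - 4)*(v + 4)*(v + 4)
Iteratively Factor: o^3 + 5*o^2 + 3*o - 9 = (o - 1)*(o^2 + 6*o + 9) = (o - 1)*(o + 3)*(o + 3)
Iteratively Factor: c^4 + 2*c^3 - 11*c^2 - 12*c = (c - 3)*(c^3 + 5*c^2 + 4*c) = (c - 3)*(c + 1)*(c^2 + 4*c) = (c - 3)*(c + 1)*(c + 4)*(c)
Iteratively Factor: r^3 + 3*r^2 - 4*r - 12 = (r + 3)*(r^2 - 4) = (r + 2)*(r + 3)*(r - 2)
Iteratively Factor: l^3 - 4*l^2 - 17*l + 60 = (l - 3)*(l^2 - l - 20) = (l - 5)*(l - 3)*(l + 4)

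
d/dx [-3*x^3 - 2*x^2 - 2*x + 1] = -9*x^2 - 4*x - 2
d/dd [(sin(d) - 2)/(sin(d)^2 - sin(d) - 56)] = (4*sin(d) + cos(d)^2 - 59)*cos(d)/(sin(d) + cos(d)^2 + 55)^2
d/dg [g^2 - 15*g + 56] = 2*g - 15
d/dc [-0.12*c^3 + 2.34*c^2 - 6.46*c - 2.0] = -0.36*c^2 + 4.68*c - 6.46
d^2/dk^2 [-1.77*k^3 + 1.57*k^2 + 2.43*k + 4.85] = 3.14 - 10.62*k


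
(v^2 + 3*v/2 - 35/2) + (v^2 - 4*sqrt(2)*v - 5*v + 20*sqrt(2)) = 2*v^2 - 4*sqrt(2)*v - 7*v/2 - 35/2 + 20*sqrt(2)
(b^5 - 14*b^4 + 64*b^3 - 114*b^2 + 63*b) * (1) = b^5 - 14*b^4 + 64*b^3 - 114*b^2 + 63*b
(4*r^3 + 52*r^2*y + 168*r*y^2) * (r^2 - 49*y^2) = 4*r^5 + 52*r^4*y - 28*r^3*y^2 - 2548*r^2*y^3 - 8232*r*y^4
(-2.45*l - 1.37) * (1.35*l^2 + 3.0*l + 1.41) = -3.3075*l^3 - 9.1995*l^2 - 7.5645*l - 1.9317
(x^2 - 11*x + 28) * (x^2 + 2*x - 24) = x^4 - 9*x^3 - 18*x^2 + 320*x - 672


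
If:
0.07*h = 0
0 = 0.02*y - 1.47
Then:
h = 0.00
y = 73.50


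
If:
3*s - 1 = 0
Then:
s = 1/3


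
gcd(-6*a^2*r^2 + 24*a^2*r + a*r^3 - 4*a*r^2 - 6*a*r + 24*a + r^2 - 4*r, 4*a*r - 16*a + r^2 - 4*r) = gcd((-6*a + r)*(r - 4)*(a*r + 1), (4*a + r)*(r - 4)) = r - 4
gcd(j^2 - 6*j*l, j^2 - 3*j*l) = j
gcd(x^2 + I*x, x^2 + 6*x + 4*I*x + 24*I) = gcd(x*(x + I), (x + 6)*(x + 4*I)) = 1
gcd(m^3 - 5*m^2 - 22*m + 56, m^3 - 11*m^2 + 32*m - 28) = m^2 - 9*m + 14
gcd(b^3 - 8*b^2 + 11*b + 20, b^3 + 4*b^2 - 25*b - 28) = b^2 - 3*b - 4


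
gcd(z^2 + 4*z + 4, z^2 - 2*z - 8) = z + 2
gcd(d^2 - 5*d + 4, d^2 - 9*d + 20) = d - 4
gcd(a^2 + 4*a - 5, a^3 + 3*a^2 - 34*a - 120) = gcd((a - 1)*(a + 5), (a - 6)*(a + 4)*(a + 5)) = a + 5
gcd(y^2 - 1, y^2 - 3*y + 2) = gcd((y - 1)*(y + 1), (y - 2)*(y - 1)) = y - 1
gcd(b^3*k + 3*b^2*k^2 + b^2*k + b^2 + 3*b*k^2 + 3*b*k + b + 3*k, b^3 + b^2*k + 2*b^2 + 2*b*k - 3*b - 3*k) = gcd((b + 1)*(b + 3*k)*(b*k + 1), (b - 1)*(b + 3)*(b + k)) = 1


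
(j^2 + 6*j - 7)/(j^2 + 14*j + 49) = (j - 1)/(j + 7)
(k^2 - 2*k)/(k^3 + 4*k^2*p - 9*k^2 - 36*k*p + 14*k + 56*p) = k/(k^2 + 4*k*p - 7*k - 28*p)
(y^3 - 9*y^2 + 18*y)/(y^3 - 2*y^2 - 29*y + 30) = y*(y - 3)/(y^2 + 4*y - 5)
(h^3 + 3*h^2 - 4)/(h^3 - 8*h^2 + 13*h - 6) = (h^2 + 4*h + 4)/(h^2 - 7*h + 6)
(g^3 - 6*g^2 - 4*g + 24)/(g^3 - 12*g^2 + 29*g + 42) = (g^2 - 4)/(g^2 - 6*g - 7)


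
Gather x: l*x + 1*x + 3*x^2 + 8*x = 3*x^2 + x*(l + 9)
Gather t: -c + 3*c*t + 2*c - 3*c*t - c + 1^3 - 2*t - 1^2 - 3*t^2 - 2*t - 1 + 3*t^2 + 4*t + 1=0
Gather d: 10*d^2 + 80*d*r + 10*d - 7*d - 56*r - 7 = 10*d^2 + d*(80*r + 3) - 56*r - 7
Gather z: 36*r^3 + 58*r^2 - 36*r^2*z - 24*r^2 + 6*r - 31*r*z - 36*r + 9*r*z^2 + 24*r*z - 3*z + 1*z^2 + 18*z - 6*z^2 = 36*r^3 + 34*r^2 - 30*r + z^2*(9*r - 5) + z*(-36*r^2 - 7*r + 15)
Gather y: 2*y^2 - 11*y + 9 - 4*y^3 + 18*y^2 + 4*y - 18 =-4*y^3 + 20*y^2 - 7*y - 9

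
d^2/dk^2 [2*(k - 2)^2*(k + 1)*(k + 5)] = 24*k^2 + 24*k - 60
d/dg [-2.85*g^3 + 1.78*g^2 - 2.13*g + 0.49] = -8.55*g^2 + 3.56*g - 2.13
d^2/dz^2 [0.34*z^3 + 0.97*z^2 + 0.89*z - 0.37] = 2.04*z + 1.94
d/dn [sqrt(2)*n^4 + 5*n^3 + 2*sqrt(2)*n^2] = n*(4*sqrt(2)*n^2 + 15*n + 4*sqrt(2))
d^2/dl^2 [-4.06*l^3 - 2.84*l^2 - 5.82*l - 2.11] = -24.36*l - 5.68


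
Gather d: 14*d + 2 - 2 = 14*d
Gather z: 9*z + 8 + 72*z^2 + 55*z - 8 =72*z^2 + 64*z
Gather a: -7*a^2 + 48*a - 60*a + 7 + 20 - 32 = -7*a^2 - 12*a - 5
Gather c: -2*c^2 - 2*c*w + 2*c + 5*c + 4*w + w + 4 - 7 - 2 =-2*c^2 + c*(7 - 2*w) + 5*w - 5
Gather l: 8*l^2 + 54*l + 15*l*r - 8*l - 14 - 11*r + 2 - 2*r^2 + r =8*l^2 + l*(15*r + 46) - 2*r^2 - 10*r - 12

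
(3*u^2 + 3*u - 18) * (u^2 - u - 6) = 3*u^4 - 39*u^2 + 108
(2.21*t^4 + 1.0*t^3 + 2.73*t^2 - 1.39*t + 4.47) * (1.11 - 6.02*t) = -13.3042*t^5 - 3.5669*t^4 - 15.3246*t^3 + 11.3981*t^2 - 28.4523*t + 4.9617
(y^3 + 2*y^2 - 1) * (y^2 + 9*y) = y^5 + 11*y^4 + 18*y^3 - y^2 - 9*y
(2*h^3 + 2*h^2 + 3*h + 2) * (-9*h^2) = -18*h^5 - 18*h^4 - 27*h^3 - 18*h^2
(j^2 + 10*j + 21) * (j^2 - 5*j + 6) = j^4 + 5*j^3 - 23*j^2 - 45*j + 126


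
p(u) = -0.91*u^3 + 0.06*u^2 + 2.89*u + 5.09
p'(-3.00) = -22.04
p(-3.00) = 21.53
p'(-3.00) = -22.04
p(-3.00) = 21.53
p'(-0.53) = 2.06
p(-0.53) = 3.71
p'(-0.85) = 0.82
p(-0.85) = 3.24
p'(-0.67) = 1.58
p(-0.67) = 3.45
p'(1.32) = -1.71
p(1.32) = 6.92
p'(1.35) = -1.92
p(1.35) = 6.86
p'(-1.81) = -6.27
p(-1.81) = 5.45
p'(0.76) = 1.40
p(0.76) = 6.92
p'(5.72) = -85.74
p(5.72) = -146.72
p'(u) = -2.73*u^2 + 0.12*u + 2.89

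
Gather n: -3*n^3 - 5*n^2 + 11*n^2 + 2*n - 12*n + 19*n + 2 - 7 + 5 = -3*n^3 + 6*n^2 + 9*n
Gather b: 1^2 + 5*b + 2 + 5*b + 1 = 10*b + 4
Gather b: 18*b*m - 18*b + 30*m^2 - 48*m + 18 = b*(18*m - 18) + 30*m^2 - 48*m + 18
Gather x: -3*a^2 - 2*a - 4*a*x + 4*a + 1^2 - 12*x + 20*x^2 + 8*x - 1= -3*a^2 + 2*a + 20*x^2 + x*(-4*a - 4)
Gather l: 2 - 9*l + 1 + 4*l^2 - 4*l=4*l^2 - 13*l + 3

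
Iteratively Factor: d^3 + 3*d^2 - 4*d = (d)*(d^2 + 3*d - 4) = d*(d - 1)*(d + 4)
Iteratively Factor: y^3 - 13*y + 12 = (y - 1)*(y^2 + y - 12) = (y - 1)*(y + 4)*(y - 3)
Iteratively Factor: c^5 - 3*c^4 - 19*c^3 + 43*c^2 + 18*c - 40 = (c - 5)*(c^4 + 2*c^3 - 9*c^2 - 2*c + 8) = (c - 5)*(c + 4)*(c^3 - 2*c^2 - c + 2) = (c - 5)*(c - 1)*(c + 4)*(c^2 - c - 2) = (c - 5)*(c - 2)*(c - 1)*(c + 4)*(c + 1)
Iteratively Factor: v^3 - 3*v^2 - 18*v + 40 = (v + 4)*(v^2 - 7*v + 10) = (v - 2)*(v + 4)*(v - 5)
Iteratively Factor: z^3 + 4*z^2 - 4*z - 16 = (z + 2)*(z^2 + 2*z - 8) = (z + 2)*(z + 4)*(z - 2)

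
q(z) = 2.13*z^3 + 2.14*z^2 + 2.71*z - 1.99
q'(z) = 6.39*z^2 + 4.28*z + 2.71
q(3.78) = 153.87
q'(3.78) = 110.19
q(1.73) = 20.13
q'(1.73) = 29.24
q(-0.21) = -2.48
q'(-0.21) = 2.09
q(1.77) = 21.32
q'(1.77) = 30.30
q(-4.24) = -137.37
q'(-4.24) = 99.44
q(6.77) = 775.35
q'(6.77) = 324.56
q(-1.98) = -15.50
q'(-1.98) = 19.29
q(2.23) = 38.32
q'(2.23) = 44.03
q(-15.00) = -6749.89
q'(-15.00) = 1376.26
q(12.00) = 4019.33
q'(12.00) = 974.23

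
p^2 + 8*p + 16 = (p + 4)^2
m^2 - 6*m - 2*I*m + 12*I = (m - 6)*(m - 2*I)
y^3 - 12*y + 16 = (y - 2)^2*(y + 4)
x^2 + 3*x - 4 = (x - 1)*(x + 4)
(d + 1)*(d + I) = d^2 + d + I*d + I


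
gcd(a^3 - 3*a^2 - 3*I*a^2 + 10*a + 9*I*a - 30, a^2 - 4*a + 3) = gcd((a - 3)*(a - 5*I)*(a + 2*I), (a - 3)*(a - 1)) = a - 3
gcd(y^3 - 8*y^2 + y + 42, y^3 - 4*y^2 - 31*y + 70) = y - 7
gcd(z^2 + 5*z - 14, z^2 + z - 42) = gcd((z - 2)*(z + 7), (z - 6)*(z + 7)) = z + 7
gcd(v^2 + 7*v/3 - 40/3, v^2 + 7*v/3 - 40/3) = v^2 + 7*v/3 - 40/3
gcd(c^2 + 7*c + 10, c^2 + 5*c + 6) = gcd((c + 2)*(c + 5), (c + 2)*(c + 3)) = c + 2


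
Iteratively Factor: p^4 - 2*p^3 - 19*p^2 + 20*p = (p - 5)*(p^3 + 3*p^2 - 4*p) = (p - 5)*(p - 1)*(p^2 + 4*p) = p*(p - 5)*(p - 1)*(p + 4)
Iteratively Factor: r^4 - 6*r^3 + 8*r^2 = (r - 4)*(r^3 - 2*r^2) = (r - 4)*(r - 2)*(r^2) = r*(r - 4)*(r - 2)*(r)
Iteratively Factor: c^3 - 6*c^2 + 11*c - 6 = (c - 2)*(c^2 - 4*c + 3) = (c - 3)*(c - 2)*(c - 1)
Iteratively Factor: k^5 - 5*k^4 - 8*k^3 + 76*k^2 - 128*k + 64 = (k - 1)*(k^4 - 4*k^3 - 12*k^2 + 64*k - 64) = (k - 2)*(k - 1)*(k^3 - 2*k^2 - 16*k + 32) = (k - 2)*(k - 1)*(k + 4)*(k^2 - 6*k + 8) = (k - 2)^2*(k - 1)*(k + 4)*(k - 4)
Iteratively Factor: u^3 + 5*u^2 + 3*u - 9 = (u + 3)*(u^2 + 2*u - 3) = (u + 3)^2*(u - 1)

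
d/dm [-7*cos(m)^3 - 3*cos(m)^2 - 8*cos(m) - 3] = (21*cos(m)^2 + 6*cos(m) + 8)*sin(m)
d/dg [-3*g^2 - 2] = -6*g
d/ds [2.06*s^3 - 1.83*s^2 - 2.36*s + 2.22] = 6.18*s^2 - 3.66*s - 2.36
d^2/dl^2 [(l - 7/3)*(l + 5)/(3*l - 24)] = 442/(9*(l^3 - 24*l^2 + 192*l - 512))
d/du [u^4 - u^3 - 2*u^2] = u*(4*u^2 - 3*u - 4)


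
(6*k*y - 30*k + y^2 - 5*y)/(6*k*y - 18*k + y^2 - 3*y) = (y - 5)/(y - 3)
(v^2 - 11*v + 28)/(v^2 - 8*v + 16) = (v - 7)/(v - 4)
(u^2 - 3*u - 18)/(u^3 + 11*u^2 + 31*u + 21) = (u - 6)/(u^2 + 8*u + 7)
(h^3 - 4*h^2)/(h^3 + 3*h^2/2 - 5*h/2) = 2*h*(h - 4)/(2*h^2 + 3*h - 5)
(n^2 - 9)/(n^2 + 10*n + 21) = (n - 3)/(n + 7)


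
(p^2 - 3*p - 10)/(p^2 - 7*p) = (p^2 - 3*p - 10)/(p*(p - 7))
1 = 1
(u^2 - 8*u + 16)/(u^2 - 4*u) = (u - 4)/u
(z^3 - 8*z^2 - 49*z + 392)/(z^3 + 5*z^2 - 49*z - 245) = (z - 8)/(z + 5)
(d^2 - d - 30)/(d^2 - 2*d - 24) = (d + 5)/(d + 4)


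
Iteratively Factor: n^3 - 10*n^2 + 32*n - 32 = (n - 4)*(n^2 - 6*n + 8) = (n - 4)^2*(n - 2)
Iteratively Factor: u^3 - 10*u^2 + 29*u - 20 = (u - 4)*(u^2 - 6*u + 5) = (u - 4)*(u - 1)*(u - 5)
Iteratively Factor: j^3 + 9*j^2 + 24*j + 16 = (j + 4)*(j^2 + 5*j + 4) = (j + 4)^2*(j + 1)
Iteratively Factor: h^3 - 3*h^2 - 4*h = (h)*(h^2 - 3*h - 4) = h*(h + 1)*(h - 4)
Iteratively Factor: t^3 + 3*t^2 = (t + 3)*(t^2) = t*(t + 3)*(t)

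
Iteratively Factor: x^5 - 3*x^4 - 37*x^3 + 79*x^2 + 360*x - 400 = (x - 5)*(x^4 + 2*x^3 - 27*x^2 - 56*x + 80) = (x - 5)*(x - 1)*(x^3 + 3*x^2 - 24*x - 80) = (x - 5)^2*(x - 1)*(x^2 + 8*x + 16) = (x - 5)^2*(x - 1)*(x + 4)*(x + 4)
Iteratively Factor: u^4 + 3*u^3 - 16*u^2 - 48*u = (u + 3)*(u^3 - 16*u) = (u - 4)*(u + 3)*(u^2 + 4*u) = u*(u - 4)*(u + 3)*(u + 4)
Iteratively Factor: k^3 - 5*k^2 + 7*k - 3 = (k - 1)*(k^2 - 4*k + 3) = (k - 3)*(k - 1)*(k - 1)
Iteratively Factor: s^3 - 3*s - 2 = (s + 1)*(s^2 - s - 2) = (s + 1)^2*(s - 2)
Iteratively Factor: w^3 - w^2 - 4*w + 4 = (w - 2)*(w^2 + w - 2) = (w - 2)*(w + 2)*(w - 1)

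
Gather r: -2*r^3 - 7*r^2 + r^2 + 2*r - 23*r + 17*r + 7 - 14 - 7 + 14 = -2*r^3 - 6*r^2 - 4*r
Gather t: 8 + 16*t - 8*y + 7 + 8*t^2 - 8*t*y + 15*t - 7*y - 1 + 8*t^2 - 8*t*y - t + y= 16*t^2 + t*(30 - 16*y) - 14*y + 14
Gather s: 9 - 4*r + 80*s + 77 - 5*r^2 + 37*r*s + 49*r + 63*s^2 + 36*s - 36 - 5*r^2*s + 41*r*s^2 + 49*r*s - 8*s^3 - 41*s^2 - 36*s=-5*r^2 + 45*r - 8*s^3 + s^2*(41*r + 22) + s*(-5*r^2 + 86*r + 80) + 50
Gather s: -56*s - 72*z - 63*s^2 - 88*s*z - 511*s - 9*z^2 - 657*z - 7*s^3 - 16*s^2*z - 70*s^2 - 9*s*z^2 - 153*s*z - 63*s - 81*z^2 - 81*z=-7*s^3 + s^2*(-16*z - 133) + s*(-9*z^2 - 241*z - 630) - 90*z^2 - 810*z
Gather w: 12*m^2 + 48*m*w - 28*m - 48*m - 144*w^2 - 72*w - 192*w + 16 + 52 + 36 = 12*m^2 - 76*m - 144*w^2 + w*(48*m - 264) + 104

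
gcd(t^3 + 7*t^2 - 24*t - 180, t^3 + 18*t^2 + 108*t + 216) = t^2 + 12*t + 36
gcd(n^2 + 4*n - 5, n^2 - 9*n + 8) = n - 1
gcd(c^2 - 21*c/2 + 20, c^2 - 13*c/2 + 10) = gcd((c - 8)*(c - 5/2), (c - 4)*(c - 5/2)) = c - 5/2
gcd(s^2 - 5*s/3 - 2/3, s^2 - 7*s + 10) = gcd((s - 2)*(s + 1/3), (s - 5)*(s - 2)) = s - 2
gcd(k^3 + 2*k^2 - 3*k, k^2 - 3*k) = k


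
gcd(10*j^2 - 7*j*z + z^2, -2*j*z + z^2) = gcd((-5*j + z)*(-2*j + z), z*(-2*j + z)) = -2*j + z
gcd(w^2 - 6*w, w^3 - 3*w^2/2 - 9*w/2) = w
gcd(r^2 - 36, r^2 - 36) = r^2 - 36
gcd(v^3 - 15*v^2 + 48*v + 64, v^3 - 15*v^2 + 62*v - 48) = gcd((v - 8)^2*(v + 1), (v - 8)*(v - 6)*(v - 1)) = v - 8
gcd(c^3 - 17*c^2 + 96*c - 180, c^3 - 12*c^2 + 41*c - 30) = c^2 - 11*c + 30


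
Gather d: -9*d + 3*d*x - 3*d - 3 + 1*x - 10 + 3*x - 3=d*(3*x - 12) + 4*x - 16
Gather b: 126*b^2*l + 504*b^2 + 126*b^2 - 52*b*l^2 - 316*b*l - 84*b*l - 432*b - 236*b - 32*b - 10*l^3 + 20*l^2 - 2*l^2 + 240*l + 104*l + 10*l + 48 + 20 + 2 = b^2*(126*l + 630) + b*(-52*l^2 - 400*l - 700) - 10*l^3 + 18*l^2 + 354*l + 70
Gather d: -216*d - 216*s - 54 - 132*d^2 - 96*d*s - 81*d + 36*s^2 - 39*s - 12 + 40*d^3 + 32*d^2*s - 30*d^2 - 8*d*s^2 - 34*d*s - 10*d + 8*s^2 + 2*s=40*d^3 + d^2*(32*s - 162) + d*(-8*s^2 - 130*s - 307) + 44*s^2 - 253*s - 66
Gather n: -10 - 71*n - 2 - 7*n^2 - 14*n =-7*n^2 - 85*n - 12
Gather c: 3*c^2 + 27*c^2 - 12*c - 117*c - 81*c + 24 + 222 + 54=30*c^2 - 210*c + 300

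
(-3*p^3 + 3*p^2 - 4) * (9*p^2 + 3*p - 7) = -27*p^5 + 18*p^4 + 30*p^3 - 57*p^2 - 12*p + 28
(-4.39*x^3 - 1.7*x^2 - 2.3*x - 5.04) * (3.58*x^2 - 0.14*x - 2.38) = -15.7162*x^5 - 5.4714*x^4 + 2.4522*x^3 - 13.6752*x^2 + 6.1796*x + 11.9952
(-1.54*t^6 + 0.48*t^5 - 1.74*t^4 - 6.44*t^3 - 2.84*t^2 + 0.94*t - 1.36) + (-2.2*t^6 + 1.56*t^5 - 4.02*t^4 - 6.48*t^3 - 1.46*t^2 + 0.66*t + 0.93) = -3.74*t^6 + 2.04*t^5 - 5.76*t^4 - 12.92*t^3 - 4.3*t^2 + 1.6*t - 0.43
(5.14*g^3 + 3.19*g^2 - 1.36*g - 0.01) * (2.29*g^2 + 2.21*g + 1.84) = 11.7706*g^5 + 18.6645*g^4 + 13.3931*g^3 + 2.8411*g^2 - 2.5245*g - 0.0184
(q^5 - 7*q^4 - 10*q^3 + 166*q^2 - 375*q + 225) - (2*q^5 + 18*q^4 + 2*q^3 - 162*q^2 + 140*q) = -q^5 - 25*q^4 - 12*q^3 + 328*q^2 - 515*q + 225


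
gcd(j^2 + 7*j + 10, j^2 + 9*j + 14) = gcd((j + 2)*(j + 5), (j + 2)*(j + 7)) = j + 2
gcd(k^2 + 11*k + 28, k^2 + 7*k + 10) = 1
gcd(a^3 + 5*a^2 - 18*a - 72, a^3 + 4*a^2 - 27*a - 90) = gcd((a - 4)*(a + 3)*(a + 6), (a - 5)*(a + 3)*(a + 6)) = a^2 + 9*a + 18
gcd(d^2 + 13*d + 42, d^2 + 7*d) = d + 7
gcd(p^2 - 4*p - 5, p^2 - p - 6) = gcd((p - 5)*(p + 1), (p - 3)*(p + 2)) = 1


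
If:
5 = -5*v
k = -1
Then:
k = -1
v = -1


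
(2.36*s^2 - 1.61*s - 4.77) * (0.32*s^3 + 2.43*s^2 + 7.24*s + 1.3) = 0.7552*s^5 + 5.2196*s^4 + 11.6477*s^3 - 20.1795*s^2 - 36.6278*s - 6.201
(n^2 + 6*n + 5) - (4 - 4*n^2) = 5*n^2 + 6*n + 1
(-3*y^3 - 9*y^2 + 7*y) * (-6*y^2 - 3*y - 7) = 18*y^5 + 63*y^4 + 6*y^3 + 42*y^2 - 49*y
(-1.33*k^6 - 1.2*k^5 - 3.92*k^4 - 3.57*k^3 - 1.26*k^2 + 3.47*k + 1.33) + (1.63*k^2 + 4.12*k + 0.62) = -1.33*k^6 - 1.2*k^5 - 3.92*k^4 - 3.57*k^3 + 0.37*k^2 + 7.59*k + 1.95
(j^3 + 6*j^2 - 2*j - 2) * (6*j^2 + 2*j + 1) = 6*j^5 + 38*j^4 + j^3 - 10*j^2 - 6*j - 2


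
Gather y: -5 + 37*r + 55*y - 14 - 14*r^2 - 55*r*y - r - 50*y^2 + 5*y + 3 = -14*r^2 + 36*r - 50*y^2 + y*(60 - 55*r) - 16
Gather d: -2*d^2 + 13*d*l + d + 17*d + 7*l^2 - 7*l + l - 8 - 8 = -2*d^2 + d*(13*l + 18) + 7*l^2 - 6*l - 16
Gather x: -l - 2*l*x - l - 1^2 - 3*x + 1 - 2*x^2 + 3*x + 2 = -2*l*x - 2*l - 2*x^2 + 2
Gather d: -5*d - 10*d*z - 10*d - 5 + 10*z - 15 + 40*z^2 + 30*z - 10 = d*(-10*z - 15) + 40*z^2 + 40*z - 30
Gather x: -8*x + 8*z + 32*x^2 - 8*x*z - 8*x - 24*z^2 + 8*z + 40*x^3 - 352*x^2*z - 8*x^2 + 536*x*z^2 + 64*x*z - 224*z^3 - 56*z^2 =40*x^3 + x^2*(24 - 352*z) + x*(536*z^2 + 56*z - 16) - 224*z^3 - 80*z^2 + 16*z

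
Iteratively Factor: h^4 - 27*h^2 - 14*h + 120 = (h + 3)*(h^3 - 3*h^2 - 18*h + 40) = (h + 3)*(h + 4)*(h^2 - 7*h + 10) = (h - 2)*(h + 3)*(h + 4)*(h - 5)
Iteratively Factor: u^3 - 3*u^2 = (u)*(u^2 - 3*u) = u*(u - 3)*(u)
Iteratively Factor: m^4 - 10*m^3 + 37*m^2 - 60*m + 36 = (m - 2)*(m^3 - 8*m^2 + 21*m - 18) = (m - 2)^2*(m^2 - 6*m + 9) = (m - 3)*(m - 2)^2*(m - 3)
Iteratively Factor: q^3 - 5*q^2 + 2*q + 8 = (q - 2)*(q^2 - 3*q - 4) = (q - 2)*(q + 1)*(q - 4)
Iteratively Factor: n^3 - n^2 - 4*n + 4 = (n - 2)*(n^2 + n - 2) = (n - 2)*(n + 2)*(n - 1)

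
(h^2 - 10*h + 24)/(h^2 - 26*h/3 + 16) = 3*(h - 4)/(3*h - 8)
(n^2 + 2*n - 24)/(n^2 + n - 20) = (n + 6)/(n + 5)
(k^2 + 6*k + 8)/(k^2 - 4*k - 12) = (k + 4)/(k - 6)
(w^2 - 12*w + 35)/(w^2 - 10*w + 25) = (w - 7)/(w - 5)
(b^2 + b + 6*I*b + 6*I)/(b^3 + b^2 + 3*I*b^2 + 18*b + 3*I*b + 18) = 1/(b - 3*I)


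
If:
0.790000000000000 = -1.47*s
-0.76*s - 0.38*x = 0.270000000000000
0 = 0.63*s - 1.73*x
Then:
No Solution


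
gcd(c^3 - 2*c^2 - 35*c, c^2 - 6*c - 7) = c - 7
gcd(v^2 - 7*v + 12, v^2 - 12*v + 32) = v - 4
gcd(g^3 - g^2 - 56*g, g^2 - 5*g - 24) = g - 8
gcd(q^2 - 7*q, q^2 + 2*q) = q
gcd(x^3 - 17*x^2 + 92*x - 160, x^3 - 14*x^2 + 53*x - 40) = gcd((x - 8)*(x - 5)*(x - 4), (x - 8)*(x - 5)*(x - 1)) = x^2 - 13*x + 40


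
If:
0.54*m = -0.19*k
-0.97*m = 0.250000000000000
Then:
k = 0.73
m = -0.26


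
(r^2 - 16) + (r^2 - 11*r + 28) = 2*r^2 - 11*r + 12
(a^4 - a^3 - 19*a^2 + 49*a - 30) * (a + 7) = a^5 + 6*a^4 - 26*a^3 - 84*a^2 + 313*a - 210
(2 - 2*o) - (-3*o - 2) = o + 4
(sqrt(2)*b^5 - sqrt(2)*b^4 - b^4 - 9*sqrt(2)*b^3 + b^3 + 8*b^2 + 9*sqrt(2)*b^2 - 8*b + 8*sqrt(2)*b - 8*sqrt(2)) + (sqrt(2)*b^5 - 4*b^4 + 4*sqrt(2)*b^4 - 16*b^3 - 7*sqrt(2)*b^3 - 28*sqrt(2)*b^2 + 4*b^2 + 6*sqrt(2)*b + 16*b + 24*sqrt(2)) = 2*sqrt(2)*b^5 - 5*b^4 + 3*sqrt(2)*b^4 - 16*sqrt(2)*b^3 - 15*b^3 - 19*sqrt(2)*b^2 + 12*b^2 + 8*b + 14*sqrt(2)*b + 16*sqrt(2)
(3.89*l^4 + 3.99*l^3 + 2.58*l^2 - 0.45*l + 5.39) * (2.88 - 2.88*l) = -11.2032*l^5 - 0.288*l^4 + 4.0608*l^3 + 8.7264*l^2 - 16.8192*l + 15.5232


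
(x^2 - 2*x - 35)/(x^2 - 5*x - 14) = (x + 5)/(x + 2)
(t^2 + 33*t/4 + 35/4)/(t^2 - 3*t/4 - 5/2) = (t + 7)/(t - 2)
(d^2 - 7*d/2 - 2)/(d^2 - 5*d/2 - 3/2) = (d - 4)/(d - 3)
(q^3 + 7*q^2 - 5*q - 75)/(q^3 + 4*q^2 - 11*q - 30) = (q + 5)/(q + 2)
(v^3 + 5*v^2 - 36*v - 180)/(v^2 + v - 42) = (v^2 + 11*v + 30)/(v + 7)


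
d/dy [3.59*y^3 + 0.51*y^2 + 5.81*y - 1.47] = 10.77*y^2 + 1.02*y + 5.81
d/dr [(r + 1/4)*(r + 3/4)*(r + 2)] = 3*r^2 + 6*r + 35/16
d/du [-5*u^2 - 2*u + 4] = -10*u - 2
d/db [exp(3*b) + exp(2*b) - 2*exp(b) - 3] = (3*exp(2*b) + 2*exp(b) - 2)*exp(b)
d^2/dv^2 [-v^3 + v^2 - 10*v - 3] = 2 - 6*v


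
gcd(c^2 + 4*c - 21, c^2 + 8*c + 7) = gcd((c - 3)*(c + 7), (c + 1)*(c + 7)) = c + 7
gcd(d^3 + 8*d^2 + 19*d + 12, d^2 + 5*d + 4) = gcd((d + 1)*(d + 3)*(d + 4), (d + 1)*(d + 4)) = d^2 + 5*d + 4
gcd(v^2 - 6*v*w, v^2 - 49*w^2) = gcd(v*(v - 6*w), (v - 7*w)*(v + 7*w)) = 1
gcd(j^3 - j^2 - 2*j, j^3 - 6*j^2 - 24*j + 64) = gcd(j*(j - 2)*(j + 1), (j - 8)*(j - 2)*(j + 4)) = j - 2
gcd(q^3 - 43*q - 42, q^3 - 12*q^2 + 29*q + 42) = q^2 - 6*q - 7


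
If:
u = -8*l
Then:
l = -u/8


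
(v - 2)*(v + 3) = v^2 + v - 6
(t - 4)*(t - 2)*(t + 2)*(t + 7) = t^4 + 3*t^3 - 32*t^2 - 12*t + 112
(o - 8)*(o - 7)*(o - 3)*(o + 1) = o^4 - 17*o^3 + 83*o^2 - 67*o - 168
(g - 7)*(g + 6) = g^2 - g - 42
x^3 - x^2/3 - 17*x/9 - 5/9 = (x - 5/3)*(x + 1/3)*(x + 1)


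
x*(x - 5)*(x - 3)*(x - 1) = x^4 - 9*x^3 + 23*x^2 - 15*x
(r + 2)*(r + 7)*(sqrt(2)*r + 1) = sqrt(2)*r^3 + r^2 + 9*sqrt(2)*r^2 + 9*r + 14*sqrt(2)*r + 14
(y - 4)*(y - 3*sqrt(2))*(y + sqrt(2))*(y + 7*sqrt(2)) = y^4 - 4*y^3 + 5*sqrt(2)*y^3 - 34*y^2 - 20*sqrt(2)*y^2 - 42*sqrt(2)*y + 136*y + 168*sqrt(2)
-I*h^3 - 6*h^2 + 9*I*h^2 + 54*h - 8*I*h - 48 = (h - 8)*(h - 6*I)*(-I*h + I)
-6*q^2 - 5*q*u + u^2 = (-6*q + u)*(q + u)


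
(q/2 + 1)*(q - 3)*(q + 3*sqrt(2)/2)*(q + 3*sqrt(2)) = q^4/2 - q^3/2 + 9*sqrt(2)*q^3/4 - 9*sqrt(2)*q^2/4 + 3*q^2/2 - 27*sqrt(2)*q/2 - 9*q/2 - 27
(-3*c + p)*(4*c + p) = -12*c^2 + c*p + p^2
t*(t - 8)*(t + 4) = t^3 - 4*t^2 - 32*t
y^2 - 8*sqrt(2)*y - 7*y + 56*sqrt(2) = (y - 7)*(y - 8*sqrt(2))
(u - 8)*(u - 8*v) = u^2 - 8*u*v - 8*u + 64*v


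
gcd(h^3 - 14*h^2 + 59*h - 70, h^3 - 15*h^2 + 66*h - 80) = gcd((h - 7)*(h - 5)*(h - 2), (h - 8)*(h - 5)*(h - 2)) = h^2 - 7*h + 10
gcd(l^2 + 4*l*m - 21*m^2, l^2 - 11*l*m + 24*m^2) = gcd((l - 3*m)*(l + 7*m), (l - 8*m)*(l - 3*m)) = l - 3*m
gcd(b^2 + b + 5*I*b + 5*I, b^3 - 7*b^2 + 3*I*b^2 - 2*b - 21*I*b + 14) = 1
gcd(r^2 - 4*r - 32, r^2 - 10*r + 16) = r - 8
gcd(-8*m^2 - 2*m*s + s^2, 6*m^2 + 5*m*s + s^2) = 2*m + s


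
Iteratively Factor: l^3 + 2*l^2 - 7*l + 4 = (l - 1)*(l^2 + 3*l - 4) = (l - 1)^2*(l + 4)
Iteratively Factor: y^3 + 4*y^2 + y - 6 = (y + 3)*(y^2 + y - 2) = (y - 1)*(y + 3)*(y + 2)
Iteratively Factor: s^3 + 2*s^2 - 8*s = (s + 4)*(s^2 - 2*s) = (s - 2)*(s + 4)*(s)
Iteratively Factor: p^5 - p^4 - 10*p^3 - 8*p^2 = (p + 2)*(p^4 - 3*p^3 - 4*p^2) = (p + 1)*(p + 2)*(p^3 - 4*p^2) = p*(p + 1)*(p + 2)*(p^2 - 4*p) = p^2*(p + 1)*(p + 2)*(p - 4)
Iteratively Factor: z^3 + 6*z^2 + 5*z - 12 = (z - 1)*(z^2 + 7*z + 12) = (z - 1)*(z + 3)*(z + 4)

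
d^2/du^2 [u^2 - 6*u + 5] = 2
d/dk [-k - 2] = -1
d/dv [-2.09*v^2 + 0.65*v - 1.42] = 0.65 - 4.18*v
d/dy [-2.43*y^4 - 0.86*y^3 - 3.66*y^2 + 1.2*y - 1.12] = -9.72*y^3 - 2.58*y^2 - 7.32*y + 1.2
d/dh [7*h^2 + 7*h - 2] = 14*h + 7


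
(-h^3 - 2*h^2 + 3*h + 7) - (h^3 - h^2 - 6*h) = -2*h^3 - h^2 + 9*h + 7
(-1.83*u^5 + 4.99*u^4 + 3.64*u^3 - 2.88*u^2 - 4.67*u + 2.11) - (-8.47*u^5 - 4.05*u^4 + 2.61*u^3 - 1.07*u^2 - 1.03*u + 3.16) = 6.64*u^5 + 9.04*u^4 + 1.03*u^3 - 1.81*u^2 - 3.64*u - 1.05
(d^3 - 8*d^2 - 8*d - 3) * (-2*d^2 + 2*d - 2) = -2*d^5 + 18*d^4 - 2*d^3 + 6*d^2 + 10*d + 6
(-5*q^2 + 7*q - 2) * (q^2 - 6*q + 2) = -5*q^4 + 37*q^3 - 54*q^2 + 26*q - 4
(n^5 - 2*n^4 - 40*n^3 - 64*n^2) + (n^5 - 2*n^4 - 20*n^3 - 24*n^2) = 2*n^5 - 4*n^4 - 60*n^3 - 88*n^2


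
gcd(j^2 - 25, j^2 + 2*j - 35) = j - 5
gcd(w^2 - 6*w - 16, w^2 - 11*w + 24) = w - 8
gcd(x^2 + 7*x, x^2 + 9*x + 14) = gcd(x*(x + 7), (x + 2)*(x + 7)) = x + 7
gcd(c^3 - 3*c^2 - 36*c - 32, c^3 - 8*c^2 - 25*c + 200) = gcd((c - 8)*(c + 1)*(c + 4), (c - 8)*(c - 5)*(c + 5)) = c - 8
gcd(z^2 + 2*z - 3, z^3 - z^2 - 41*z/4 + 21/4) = z + 3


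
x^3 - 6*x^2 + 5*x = x*(x - 5)*(x - 1)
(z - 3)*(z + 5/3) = z^2 - 4*z/3 - 5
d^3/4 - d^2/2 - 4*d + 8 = (d/4 + 1)*(d - 4)*(d - 2)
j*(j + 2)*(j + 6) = j^3 + 8*j^2 + 12*j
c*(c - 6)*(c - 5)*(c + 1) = c^4 - 10*c^3 + 19*c^2 + 30*c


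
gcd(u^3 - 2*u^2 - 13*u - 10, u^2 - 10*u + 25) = u - 5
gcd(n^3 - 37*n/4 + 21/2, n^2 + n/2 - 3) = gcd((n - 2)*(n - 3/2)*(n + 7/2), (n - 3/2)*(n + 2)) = n - 3/2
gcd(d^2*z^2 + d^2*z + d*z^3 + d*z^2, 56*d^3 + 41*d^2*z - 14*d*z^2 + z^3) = d + z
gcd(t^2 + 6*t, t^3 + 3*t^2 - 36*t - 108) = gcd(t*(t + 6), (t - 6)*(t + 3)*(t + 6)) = t + 6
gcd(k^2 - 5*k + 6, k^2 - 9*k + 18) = k - 3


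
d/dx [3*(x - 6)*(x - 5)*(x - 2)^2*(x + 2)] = 15*x^4 - 156*x^3 + 432*x^2 - 48*x - 624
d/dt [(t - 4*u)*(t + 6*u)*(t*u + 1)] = 3*t^2*u + 4*t*u^2 + 2*t - 24*u^3 + 2*u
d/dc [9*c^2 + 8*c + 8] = 18*c + 8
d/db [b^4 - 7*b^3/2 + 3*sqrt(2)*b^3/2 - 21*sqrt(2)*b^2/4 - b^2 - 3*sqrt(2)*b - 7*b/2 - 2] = 4*b^3 - 21*b^2/2 + 9*sqrt(2)*b^2/2 - 21*sqrt(2)*b/2 - 2*b - 3*sqrt(2) - 7/2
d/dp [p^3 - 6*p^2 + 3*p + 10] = 3*p^2 - 12*p + 3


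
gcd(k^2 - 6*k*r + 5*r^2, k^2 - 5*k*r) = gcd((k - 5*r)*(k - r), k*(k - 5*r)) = -k + 5*r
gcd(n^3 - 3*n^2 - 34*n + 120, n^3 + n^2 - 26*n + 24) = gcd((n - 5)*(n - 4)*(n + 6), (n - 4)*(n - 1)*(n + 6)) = n^2 + 2*n - 24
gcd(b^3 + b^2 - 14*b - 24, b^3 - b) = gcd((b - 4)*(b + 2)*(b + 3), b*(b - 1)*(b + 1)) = 1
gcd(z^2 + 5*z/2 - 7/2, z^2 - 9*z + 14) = 1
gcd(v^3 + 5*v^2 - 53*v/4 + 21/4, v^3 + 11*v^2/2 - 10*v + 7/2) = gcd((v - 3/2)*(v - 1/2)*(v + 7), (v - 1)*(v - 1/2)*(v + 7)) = v^2 + 13*v/2 - 7/2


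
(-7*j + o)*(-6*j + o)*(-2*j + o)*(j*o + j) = -84*j^4*o - 84*j^4 + 68*j^3*o^2 + 68*j^3*o - 15*j^2*o^3 - 15*j^2*o^2 + j*o^4 + j*o^3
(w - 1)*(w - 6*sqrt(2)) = w^2 - 6*sqrt(2)*w - w + 6*sqrt(2)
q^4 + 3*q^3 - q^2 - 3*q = q*(q - 1)*(q + 1)*(q + 3)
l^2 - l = l*(l - 1)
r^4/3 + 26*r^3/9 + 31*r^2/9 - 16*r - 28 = (r/3 + 1)*(r - 7/3)*(r + 2)*(r + 6)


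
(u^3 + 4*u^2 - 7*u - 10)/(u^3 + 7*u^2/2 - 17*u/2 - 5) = 2*(u + 1)/(2*u + 1)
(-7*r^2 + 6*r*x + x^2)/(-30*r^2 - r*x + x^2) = (7*r^2 - 6*r*x - x^2)/(30*r^2 + r*x - x^2)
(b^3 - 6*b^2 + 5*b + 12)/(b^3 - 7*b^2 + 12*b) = (b + 1)/b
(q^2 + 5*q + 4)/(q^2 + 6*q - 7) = (q^2 + 5*q + 4)/(q^2 + 6*q - 7)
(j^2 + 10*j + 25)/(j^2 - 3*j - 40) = (j + 5)/(j - 8)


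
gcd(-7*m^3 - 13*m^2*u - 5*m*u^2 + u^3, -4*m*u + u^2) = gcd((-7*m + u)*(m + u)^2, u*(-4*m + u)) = 1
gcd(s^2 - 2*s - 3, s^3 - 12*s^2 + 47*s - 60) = s - 3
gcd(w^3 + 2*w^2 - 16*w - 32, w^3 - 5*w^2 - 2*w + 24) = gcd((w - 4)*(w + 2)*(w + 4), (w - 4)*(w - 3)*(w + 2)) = w^2 - 2*w - 8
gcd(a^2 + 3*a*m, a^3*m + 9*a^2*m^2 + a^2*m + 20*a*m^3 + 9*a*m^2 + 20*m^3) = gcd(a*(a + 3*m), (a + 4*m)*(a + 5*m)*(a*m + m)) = 1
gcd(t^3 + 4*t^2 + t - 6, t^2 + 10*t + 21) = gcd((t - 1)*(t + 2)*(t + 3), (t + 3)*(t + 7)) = t + 3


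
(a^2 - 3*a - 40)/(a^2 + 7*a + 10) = (a - 8)/(a + 2)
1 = 1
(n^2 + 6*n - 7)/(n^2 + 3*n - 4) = (n + 7)/(n + 4)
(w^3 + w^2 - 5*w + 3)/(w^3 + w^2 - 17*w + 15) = (w^2 + 2*w - 3)/(w^2 + 2*w - 15)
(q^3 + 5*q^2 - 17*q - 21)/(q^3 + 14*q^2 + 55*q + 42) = (q - 3)/(q + 6)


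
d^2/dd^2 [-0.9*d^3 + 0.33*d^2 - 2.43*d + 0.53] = 0.66 - 5.4*d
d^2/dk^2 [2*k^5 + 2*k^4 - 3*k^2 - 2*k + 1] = 40*k^3 + 24*k^2 - 6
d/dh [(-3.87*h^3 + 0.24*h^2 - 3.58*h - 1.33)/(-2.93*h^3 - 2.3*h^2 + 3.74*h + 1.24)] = (-7.105427357601e-15*h^5 + 9.6042*h^4 - 49.9264*h^3 - 33.4235*h^2 - 5.5228*h + 0.535)/(8.5849*h^6 + 13.478*h^5 - 16.6264*h^4 - 24.4704*h^3 + 8.2836*h^2 + 9.2752*h + 1.5376)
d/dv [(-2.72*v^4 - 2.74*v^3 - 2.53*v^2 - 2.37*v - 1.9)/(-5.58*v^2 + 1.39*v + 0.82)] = (30.3552*v^5 + 3.9468*v^4 - 16.5388*v^3 - 23.4817*v^2 - 25.3532*v + 0.6976)/(31.1364*v^4 - 15.5124*v^3 - 7.2191*v^2 + 2.2796*v + 0.6724)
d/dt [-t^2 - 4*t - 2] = -2*t - 4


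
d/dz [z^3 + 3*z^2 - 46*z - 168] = 3*z^2 + 6*z - 46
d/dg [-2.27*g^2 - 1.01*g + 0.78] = -4.54*g - 1.01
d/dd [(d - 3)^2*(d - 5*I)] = (d - 3)*(3*d - 3 - 10*I)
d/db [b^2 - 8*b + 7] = 2*b - 8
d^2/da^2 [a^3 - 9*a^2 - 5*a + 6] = 6*a - 18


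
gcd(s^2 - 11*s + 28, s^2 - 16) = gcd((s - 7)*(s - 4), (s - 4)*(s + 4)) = s - 4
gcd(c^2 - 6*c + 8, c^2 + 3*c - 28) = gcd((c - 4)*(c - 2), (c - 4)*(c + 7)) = c - 4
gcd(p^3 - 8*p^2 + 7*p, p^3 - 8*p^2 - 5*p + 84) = p - 7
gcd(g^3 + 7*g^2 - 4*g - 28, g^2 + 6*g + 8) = g + 2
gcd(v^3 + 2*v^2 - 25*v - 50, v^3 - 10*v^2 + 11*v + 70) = v^2 - 3*v - 10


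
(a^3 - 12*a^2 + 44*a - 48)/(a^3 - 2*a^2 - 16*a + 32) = (a - 6)/(a + 4)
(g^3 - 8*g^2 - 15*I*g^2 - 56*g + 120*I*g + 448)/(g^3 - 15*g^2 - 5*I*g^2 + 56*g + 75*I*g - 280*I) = (g^2 - 15*I*g - 56)/(g^2 - g*(7 + 5*I) + 35*I)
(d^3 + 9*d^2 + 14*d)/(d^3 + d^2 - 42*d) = (d + 2)/(d - 6)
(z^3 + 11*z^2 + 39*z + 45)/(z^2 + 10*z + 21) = (z^2 + 8*z + 15)/(z + 7)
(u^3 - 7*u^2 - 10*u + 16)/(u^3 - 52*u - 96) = (u - 1)/(u + 6)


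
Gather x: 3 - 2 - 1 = 0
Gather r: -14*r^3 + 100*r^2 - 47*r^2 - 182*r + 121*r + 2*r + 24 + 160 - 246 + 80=-14*r^3 + 53*r^2 - 59*r + 18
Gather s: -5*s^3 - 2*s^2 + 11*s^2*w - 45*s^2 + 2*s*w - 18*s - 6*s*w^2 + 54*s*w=-5*s^3 + s^2*(11*w - 47) + s*(-6*w^2 + 56*w - 18)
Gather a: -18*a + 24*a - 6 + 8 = 6*a + 2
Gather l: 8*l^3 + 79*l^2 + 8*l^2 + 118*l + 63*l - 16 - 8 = 8*l^3 + 87*l^2 + 181*l - 24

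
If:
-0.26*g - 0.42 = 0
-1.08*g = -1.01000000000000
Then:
No Solution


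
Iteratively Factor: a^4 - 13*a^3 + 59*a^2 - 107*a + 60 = (a - 4)*(a^3 - 9*a^2 + 23*a - 15) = (a - 4)*(a - 1)*(a^2 - 8*a + 15) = (a - 4)*(a - 3)*(a - 1)*(a - 5)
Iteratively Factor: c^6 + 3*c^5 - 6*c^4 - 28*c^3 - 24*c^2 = (c + 2)*(c^5 + c^4 - 8*c^3 - 12*c^2) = c*(c + 2)*(c^4 + c^3 - 8*c^2 - 12*c) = c^2*(c + 2)*(c^3 + c^2 - 8*c - 12) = c^2*(c - 3)*(c + 2)*(c^2 + 4*c + 4) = c^2*(c - 3)*(c + 2)^2*(c + 2)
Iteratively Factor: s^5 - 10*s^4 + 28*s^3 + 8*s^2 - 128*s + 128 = (s - 4)*(s^4 - 6*s^3 + 4*s^2 + 24*s - 32) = (s - 4)*(s + 2)*(s^3 - 8*s^2 + 20*s - 16) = (s - 4)*(s - 2)*(s + 2)*(s^2 - 6*s + 8) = (s - 4)*(s - 2)^2*(s + 2)*(s - 4)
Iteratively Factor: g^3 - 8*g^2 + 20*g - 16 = (g - 2)*(g^2 - 6*g + 8) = (g - 2)^2*(g - 4)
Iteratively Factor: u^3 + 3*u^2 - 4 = (u + 2)*(u^2 + u - 2) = (u + 2)^2*(u - 1)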